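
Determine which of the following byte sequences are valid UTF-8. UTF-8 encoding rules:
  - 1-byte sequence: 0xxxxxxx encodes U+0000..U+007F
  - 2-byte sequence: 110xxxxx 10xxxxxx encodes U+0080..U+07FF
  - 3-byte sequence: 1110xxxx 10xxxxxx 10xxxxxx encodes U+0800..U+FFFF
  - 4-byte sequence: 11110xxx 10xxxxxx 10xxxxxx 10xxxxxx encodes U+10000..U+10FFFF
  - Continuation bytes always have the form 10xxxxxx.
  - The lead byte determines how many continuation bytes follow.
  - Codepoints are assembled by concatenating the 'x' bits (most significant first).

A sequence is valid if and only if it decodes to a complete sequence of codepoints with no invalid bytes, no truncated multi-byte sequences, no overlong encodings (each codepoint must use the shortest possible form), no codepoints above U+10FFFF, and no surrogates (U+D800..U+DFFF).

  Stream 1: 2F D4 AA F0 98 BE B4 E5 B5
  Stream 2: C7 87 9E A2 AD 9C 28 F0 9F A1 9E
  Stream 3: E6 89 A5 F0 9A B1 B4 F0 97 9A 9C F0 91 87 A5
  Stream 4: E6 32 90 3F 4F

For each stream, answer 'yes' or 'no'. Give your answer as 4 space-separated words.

Answer: no no yes no

Derivation:
Stream 1: error at byte offset 9. INVALID
Stream 2: error at byte offset 2. INVALID
Stream 3: decodes cleanly. VALID
Stream 4: error at byte offset 1. INVALID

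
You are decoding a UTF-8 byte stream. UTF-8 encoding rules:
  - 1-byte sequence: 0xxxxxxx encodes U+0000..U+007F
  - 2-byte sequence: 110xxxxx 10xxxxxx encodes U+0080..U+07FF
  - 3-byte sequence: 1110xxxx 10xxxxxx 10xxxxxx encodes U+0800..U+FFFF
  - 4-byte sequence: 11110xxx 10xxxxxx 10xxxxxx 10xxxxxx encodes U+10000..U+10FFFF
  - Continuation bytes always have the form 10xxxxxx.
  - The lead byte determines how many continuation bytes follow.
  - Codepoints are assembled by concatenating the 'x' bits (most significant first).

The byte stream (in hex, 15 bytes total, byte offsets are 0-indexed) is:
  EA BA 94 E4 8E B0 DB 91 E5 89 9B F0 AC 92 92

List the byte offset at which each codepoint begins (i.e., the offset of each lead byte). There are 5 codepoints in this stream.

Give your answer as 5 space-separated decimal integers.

Answer: 0 3 6 8 11

Derivation:
Byte[0]=EA: 3-byte lead, need 2 cont bytes. acc=0xA
Byte[1]=BA: continuation. acc=(acc<<6)|0x3A=0x2BA
Byte[2]=94: continuation. acc=(acc<<6)|0x14=0xAE94
Completed: cp=U+AE94 (starts at byte 0)
Byte[3]=E4: 3-byte lead, need 2 cont bytes. acc=0x4
Byte[4]=8E: continuation. acc=(acc<<6)|0x0E=0x10E
Byte[5]=B0: continuation. acc=(acc<<6)|0x30=0x43B0
Completed: cp=U+43B0 (starts at byte 3)
Byte[6]=DB: 2-byte lead, need 1 cont bytes. acc=0x1B
Byte[7]=91: continuation. acc=(acc<<6)|0x11=0x6D1
Completed: cp=U+06D1 (starts at byte 6)
Byte[8]=E5: 3-byte lead, need 2 cont bytes. acc=0x5
Byte[9]=89: continuation. acc=(acc<<6)|0x09=0x149
Byte[10]=9B: continuation. acc=(acc<<6)|0x1B=0x525B
Completed: cp=U+525B (starts at byte 8)
Byte[11]=F0: 4-byte lead, need 3 cont bytes. acc=0x0
Byte[12]=AC: continuation. acc=(acc<<6)|0x2C=0x2C
Byte[13]=92: continuation. acc=(acc<<6)|0x12=0xB12
Byte[14]=92: continuation. acc=(acc<<6)|0x12=0x2C492
Completed: cp=U+2C492 (starts at byte 11)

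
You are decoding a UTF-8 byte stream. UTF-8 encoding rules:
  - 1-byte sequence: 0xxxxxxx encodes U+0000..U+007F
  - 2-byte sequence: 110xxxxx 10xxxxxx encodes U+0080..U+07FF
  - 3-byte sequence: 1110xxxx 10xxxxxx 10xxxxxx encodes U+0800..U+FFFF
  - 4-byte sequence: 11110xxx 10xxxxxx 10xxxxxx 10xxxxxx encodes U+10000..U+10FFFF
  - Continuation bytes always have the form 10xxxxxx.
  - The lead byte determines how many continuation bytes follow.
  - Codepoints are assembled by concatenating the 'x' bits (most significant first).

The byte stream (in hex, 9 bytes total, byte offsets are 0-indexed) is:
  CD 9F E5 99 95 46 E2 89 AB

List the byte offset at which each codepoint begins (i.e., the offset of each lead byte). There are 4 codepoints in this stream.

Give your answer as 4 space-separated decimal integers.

Byte[0]=CD: 2-byte lead, need 1 cont bytes. acc=0xD
Byte[1]=9F: continuation. acc=(acc<<6)|0x1F=0x35F
Completed: cp=U+035F (starts at byte 0)
Byte[2]=E5: 3-byte lead, need 2 cont bytes. acc=0x5
Byte[3]=99: continuation. acc=(acc<<6)|0x19=0x159
Byte[4]=95: continuation. acc=(acc<<6)|0x15=0x5655
Completed: cp=U+5655 (starts at byte 2)
Byte[5]=46: 1-byte ASCII. cp=U+0046
Byte[6]=E2: 3-byte lead, need 2 cont bytes. acc=0x2
Byte[7]=89: continuation. acc=(acc<<6)|0x09=0x89
Byte[8]=AB: continuation. acc=(acc<<6)|0x2B=0x226B
Completed: cp=U+226B (starts at byte 6)

Answer: 0 2 5 6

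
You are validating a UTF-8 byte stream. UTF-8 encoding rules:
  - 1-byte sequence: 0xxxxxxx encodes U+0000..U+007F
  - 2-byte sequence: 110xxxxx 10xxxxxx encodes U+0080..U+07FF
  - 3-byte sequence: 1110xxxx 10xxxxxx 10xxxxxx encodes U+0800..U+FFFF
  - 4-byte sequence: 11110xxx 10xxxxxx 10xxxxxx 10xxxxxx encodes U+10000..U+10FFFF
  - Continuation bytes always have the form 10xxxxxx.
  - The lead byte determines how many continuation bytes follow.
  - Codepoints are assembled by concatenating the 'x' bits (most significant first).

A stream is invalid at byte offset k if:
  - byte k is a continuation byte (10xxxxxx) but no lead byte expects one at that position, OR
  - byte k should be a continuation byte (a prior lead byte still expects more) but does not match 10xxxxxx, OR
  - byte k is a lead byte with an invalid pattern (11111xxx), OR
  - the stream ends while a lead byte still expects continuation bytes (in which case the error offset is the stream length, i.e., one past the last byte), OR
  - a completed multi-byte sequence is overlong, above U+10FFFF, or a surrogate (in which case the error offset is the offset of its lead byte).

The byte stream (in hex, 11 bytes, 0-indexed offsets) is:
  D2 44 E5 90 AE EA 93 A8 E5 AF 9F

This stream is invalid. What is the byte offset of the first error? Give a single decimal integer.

Answer: 1

Derivation:
Byte[0]=D2: 2-byte lead, need 1 cont bytes. acc=0x12
Byte[1]=44: expected 10xxxxxx continuation. INVALID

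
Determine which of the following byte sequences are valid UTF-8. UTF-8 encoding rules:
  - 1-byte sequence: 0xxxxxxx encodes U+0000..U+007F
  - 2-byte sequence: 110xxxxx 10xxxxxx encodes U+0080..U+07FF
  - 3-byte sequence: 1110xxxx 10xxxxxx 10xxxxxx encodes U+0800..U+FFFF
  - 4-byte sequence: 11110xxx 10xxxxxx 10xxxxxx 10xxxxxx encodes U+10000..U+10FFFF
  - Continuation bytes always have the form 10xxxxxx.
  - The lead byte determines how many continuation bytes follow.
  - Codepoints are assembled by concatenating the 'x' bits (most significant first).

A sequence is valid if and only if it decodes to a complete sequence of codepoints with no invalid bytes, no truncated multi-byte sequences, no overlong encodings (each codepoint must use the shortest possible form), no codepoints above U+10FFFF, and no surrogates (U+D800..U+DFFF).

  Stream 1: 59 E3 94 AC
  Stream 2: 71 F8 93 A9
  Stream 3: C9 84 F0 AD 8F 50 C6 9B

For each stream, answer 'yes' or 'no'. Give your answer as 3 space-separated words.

Stream 1: decodes cleanly. VALID
Stream 2: error at byte offset 1. INVALID
Stream 3: error at byte offset 5. INVALID

Answer: yes no no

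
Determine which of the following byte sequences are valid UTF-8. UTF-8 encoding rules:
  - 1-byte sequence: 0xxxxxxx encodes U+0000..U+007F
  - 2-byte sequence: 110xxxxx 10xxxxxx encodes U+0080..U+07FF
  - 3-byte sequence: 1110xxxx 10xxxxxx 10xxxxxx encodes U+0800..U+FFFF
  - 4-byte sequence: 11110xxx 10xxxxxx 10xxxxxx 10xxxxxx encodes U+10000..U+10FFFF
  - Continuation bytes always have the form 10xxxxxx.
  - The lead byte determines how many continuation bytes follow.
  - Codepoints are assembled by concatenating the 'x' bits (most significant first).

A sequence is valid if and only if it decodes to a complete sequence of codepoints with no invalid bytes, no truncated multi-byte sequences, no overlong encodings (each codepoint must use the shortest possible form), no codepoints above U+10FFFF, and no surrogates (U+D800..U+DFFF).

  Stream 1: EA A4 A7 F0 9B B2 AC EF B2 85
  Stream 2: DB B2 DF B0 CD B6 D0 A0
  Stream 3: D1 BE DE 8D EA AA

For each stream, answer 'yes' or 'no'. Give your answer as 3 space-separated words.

Answer: yes yes no

Derivation:
Stream 1: decodes cleanly. VALID
Stream 2: decodes cleanly. VALID
Stream 3: error at byte offset 6. INVALID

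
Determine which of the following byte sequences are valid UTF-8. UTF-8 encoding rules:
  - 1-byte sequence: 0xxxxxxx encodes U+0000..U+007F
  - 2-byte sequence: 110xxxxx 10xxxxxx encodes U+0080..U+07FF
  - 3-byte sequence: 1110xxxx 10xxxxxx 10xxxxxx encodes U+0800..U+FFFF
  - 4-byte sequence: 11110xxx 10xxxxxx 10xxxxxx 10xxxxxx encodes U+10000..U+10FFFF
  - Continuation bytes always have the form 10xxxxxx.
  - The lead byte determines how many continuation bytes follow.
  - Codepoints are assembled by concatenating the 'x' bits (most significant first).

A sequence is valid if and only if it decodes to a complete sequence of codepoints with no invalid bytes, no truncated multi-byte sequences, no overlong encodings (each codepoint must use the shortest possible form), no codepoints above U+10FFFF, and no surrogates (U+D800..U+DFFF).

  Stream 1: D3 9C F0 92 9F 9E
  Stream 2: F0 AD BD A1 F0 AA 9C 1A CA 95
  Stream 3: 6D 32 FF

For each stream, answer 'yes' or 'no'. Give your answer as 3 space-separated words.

Answer: yes no no

Derivation:
Stream 1: decodes cleanly. VALID
Stream 2: error at byte offset 7. INVALID
Stream 3: error at byte offset 2. INVALID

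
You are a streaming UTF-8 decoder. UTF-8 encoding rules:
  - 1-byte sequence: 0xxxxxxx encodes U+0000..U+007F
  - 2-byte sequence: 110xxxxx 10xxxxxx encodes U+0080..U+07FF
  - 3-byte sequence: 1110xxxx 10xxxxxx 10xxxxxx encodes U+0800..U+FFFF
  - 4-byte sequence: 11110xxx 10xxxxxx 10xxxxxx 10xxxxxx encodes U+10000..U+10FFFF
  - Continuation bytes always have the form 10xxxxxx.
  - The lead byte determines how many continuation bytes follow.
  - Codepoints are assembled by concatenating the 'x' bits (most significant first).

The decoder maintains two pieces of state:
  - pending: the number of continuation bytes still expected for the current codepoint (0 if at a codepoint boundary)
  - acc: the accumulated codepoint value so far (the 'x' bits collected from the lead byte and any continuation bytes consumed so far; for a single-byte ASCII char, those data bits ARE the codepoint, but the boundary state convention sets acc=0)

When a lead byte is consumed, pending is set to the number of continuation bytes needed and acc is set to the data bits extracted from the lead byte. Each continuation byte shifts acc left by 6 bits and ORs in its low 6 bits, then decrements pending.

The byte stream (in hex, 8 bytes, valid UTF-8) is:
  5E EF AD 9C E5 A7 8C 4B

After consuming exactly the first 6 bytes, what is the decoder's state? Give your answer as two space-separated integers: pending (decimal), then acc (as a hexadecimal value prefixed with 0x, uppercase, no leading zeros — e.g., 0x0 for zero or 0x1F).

Byte[0]=5E: 1-byte. pending=0, acc=0x0
Byte[1]=EF: 3-byte lead. pending=2, acc=0xF
Byte[2]=AD: continuation. acc=(acc<<6)|0x2D=0x3ED, pending=1
Byte[3]=9C: continuation. acc=(acc<<6)|0x1C=0xFB5C, pending=0
Byte[4]=E5: 3-byte lead. pending=2, acc=0x5
Byte[5]=A7: continuation. acc=(acc<<6)|0x27=0x167, pending=1

Answer: 1 0x167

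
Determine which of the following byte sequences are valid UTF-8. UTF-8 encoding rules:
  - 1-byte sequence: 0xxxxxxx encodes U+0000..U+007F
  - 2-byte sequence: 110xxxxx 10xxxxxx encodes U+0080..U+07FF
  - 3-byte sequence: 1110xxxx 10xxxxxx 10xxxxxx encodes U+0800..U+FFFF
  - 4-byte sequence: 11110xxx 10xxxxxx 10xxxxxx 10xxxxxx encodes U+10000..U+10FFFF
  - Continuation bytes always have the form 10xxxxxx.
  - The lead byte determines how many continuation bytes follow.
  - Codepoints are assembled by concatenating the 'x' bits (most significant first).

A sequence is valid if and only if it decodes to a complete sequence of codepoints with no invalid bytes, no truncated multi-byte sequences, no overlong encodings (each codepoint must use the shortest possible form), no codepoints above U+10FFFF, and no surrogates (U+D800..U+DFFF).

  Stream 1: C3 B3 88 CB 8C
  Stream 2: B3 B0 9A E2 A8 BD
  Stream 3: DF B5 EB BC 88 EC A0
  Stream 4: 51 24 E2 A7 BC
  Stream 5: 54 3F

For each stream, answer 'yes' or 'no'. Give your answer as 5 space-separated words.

Answer: no no no yes yes

Derivation:
Stream 1: error at byte offset 2. INVALID
Stream 2: error at byte offset 0. INVALID
Stream 3: error at byte offset 7. INVALID
Stream 4: decodes cleanly. VALID
Stream 5: decodes cleanly. VALID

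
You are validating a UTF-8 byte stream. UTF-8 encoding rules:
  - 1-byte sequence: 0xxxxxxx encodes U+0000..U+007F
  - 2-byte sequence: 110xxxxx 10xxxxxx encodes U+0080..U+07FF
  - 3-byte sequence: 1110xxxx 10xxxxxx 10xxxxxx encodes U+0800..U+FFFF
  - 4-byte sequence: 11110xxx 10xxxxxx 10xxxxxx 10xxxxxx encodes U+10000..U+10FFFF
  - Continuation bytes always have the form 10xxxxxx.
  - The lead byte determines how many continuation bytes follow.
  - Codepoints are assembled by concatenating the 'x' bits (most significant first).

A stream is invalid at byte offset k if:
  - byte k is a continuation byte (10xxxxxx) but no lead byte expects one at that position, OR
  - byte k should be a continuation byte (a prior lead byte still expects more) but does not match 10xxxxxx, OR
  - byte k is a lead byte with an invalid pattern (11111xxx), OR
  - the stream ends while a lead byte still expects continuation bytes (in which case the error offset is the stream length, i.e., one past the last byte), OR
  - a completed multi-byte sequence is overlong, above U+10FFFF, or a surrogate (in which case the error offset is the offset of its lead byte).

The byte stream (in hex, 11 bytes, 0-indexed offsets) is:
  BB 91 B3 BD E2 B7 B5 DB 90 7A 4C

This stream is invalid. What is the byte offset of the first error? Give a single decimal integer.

Byte[0]=BB: INVALID lead byte (not 0xxx/110x/1110/11110)

Answer: 0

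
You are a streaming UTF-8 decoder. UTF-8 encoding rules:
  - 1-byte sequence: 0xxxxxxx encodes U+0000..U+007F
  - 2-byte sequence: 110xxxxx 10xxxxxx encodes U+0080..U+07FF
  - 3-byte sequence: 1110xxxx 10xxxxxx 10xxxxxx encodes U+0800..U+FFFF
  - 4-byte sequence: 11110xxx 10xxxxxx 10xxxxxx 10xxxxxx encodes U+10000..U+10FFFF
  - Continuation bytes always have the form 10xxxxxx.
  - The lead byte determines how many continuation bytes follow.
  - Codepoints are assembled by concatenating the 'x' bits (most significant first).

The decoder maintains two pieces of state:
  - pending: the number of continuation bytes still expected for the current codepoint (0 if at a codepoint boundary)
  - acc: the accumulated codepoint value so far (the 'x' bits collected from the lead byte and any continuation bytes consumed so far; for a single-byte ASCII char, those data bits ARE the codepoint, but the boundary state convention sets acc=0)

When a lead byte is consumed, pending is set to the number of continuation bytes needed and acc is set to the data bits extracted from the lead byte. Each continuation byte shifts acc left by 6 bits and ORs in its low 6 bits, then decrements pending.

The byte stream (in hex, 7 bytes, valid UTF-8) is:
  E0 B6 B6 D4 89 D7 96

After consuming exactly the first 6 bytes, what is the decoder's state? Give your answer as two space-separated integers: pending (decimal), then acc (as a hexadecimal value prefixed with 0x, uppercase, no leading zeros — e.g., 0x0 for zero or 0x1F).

Byte[0]=E0: 3-byte lead. pending=2, acc=0x0
Byte[1]=B6: continuation. acc=(acc<<6)|0x36=0x36, pending=1
Byte[2]=B6: continuation. acc=(acc<<6)|0x36=0xDB6, pending=0
Byte[3]=D4: 2-byte lead. pending=1, acc=0x14
Byte[4]=89: continuation. acc=(acc<<6)|0x09=0x509, pending=0
Byte[5]=D7: 2-byte lead. pending=1, acc=0x17

Answer: 1 0x17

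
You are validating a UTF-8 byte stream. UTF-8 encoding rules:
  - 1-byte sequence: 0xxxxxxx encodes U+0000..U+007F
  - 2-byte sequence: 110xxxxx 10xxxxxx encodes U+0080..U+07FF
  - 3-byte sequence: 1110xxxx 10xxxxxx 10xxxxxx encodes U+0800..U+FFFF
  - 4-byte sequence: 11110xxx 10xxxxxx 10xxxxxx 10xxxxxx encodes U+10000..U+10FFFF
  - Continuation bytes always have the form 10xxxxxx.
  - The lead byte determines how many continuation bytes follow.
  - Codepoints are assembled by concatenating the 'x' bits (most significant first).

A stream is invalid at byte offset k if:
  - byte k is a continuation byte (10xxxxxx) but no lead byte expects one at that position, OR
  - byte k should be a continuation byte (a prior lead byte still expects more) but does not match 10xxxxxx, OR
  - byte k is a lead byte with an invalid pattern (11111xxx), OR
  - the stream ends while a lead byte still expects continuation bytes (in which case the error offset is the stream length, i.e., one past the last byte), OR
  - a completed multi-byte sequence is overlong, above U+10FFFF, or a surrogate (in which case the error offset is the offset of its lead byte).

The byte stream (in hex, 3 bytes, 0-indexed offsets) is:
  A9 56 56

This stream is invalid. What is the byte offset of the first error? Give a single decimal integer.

Byte[0]=A9: INVALID lead byte (not 0xxx/110x/1110/11110)

Answer: 0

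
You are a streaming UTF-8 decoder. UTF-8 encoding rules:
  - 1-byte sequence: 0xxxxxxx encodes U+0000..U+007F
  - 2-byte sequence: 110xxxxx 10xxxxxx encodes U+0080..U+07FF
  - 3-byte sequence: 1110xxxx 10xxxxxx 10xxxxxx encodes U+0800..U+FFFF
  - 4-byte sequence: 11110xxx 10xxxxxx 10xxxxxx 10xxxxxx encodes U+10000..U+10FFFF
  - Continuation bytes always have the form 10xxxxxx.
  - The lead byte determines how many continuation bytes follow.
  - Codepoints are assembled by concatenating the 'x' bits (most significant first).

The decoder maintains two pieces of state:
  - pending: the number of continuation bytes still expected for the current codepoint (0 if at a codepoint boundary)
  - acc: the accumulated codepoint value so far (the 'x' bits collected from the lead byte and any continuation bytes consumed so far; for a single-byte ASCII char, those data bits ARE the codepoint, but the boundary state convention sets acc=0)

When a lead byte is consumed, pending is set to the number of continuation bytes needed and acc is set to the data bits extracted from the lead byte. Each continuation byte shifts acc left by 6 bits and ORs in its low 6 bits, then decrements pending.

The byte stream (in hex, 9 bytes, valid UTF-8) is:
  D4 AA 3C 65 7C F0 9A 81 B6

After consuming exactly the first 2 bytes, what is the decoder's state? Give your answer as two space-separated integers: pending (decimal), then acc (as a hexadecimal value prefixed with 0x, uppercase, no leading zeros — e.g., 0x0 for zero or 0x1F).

Answer: 0 0x52A

Derivation:
Byte[0]=D4: 2-byte lead. pending=1, acc=0x14
Byte[1]=AA: continuation. acc=(acc<<6)|0x2A=0x52A, pending=0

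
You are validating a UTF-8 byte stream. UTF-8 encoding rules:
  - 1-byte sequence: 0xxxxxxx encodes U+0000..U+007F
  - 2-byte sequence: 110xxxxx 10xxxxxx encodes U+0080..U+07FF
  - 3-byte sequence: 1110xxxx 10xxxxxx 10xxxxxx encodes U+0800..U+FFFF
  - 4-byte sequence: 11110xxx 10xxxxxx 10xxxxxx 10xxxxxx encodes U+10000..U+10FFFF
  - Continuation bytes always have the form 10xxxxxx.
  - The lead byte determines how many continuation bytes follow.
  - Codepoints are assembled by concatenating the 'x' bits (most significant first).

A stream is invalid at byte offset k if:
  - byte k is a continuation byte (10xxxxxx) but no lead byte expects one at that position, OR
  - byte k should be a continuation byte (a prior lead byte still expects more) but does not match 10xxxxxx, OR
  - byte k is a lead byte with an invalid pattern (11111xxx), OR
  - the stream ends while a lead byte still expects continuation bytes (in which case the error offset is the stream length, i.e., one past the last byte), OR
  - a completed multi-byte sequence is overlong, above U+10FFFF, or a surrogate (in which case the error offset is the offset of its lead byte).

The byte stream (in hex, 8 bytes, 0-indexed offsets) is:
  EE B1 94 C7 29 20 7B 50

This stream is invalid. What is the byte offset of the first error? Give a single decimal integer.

Answer: 4

Derivation:
Byte[0]=EE: 3-byte lead, need 2 cont bytes. acc=0xE
Byte[1]=B1: continuation. acc=(acc<<6)|0x31=0x3B1
Byte[2]=94: continuation. acc=(acc<<6)|0x14=0xEC54
Completed: cp=U+EC54 (starts at byte 0)
Byte[3]=C7: 2-byte lead, need 1 cont bytes. acc=0x7
Byte[4]=29: expected 10xxxxxx continuation. INVALID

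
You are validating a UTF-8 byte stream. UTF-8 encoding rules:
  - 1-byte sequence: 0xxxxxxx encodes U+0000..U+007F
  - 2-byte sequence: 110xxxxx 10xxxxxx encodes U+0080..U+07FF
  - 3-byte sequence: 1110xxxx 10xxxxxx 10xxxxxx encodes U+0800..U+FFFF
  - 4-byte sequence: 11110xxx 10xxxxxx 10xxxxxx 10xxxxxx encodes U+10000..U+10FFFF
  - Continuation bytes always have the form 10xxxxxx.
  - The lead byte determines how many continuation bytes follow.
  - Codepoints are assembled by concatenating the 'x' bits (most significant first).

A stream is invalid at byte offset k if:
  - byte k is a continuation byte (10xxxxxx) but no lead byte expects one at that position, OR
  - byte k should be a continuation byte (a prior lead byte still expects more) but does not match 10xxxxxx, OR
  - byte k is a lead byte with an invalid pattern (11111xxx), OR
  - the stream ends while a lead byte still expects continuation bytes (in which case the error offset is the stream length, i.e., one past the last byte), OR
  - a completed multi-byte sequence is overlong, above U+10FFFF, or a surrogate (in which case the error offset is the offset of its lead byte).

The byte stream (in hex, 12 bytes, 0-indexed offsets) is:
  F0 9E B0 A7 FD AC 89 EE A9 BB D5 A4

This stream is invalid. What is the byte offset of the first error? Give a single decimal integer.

Byte[0]=F0: 4-byte lead, need 3 cont bytes. acc=0x0
Byte[1]=9E: continuation. acc=(acc<<6)|0x1E=0x1E
Byte[2]=B0: continuation. acc=(acc<<6)|0x30=0x7B0
Byte[3]=A7: continuation. acc=(acc<<6)|0x27=0x1EC27
Completed: cp=U+1EC27 (starts at byte 0)
Byte[4]=FD: INVALID lead byte (not 0xxx/110x/1110/11110)

Answer: 4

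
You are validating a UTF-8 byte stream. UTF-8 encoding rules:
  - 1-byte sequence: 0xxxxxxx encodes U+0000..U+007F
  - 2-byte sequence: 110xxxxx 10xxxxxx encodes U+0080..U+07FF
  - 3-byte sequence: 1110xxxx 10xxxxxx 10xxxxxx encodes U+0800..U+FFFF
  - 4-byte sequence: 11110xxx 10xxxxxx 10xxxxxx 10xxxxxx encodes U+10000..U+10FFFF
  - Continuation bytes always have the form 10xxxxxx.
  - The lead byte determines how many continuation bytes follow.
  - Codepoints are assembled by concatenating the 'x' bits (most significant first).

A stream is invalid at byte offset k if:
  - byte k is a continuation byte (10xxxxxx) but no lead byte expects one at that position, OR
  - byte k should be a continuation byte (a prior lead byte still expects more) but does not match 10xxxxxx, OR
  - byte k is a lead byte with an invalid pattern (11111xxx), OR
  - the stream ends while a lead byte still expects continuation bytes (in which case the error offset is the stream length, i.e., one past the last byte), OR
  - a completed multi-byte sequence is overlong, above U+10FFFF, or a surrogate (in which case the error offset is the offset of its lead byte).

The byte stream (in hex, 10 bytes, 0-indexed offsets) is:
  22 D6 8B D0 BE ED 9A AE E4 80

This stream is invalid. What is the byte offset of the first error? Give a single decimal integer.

Answer: 10

Derivation:
Byte[0]=22: 1-byte ASCII. cp=U+0022
Byte[1]=D6: 2-byte lead, need 1 cont bytes. acc=0x16
Byte[2]=8B: continuation. acc=(acc<<6)|0x0B=0x58B
Completed: cp=U+058B (starts at byte 1)
Byte[3]=D0: 2-byte lead, need 1 cont bytes. acc=0x10
Byte[4]=BE: continuation. acc=(acc<<6)|0x3E=0x43E
Completed: cp=U+043E (starts at byte 3)
Byte[5]=ED: 3-byte lead, need 2 cont bytes. acc=0xD
Byte[6]=9A: continuation. acc=(acc<<6)|0x1A=0x35A
Byte[7]=AE: continuation. acc=(acc<<6)|0x2E=0xD6AE
Completed: cp=U+D6AE (starts at byte 5)
Byte[8]=E4: 3-byte lead, need 2 cont bytes. acc=0x4
Byte[9]=80: continuation. acc=(acc<<6)|0x00=0x100
Byte[10]: stream ended, expected continuation. INVALID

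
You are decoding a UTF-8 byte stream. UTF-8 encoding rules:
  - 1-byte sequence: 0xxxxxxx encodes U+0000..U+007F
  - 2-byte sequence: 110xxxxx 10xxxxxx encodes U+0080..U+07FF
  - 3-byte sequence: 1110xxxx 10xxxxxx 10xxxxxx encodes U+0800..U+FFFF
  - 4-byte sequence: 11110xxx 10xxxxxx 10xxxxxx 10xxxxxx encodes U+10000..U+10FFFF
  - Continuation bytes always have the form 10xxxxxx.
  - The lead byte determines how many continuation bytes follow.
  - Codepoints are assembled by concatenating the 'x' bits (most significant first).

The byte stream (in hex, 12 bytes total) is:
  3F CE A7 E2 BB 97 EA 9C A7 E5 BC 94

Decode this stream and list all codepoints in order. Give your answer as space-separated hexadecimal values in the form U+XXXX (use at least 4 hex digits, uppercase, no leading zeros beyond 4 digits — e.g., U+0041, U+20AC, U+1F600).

Byte[0]=3F: 1-byte ASCII. cp=U+003F
Byte[1]=CE: 2-byte lead, need 1 cont bytes. acc=0xE
Byte[2]=A7: continuation. acc=(acc<<6)|0x27=0x3A7
Completed: cp=U+03A7 (starts at byte 1)
Byte[3]=E2: 3-byte lead, need 2 cont bytes. acc=0x2
Byte[4]=BB: continuation. acc=(acc<<6)|0x3B=0xBB
Byte[5]=97: continuation. acc=(acc<<6)|0x17=0x2ED7
Completed: cp=U+2ED7 (starts at byte 3)
Byte[6]=EA: 3-byte lead, need 2 cont bytes. acc=0xA
Byte[7]=9C: continuation. acc=(acc<<6)|0x1C=0x29C
Byte[8]=A7: continuation. acc=(acc<<6)|0x27=0xA727
Completed: cp=U+A727 (starts at byte 6)
Byte[9]=E5: 3-byte lead, need 2 cont bytes. acc=0x5
Byte[10]=BC: continuation. acc=(acc<<6)|0x3C=0x17C
Byte[11]=94: continuation. acc=(acc<<6)|0x14=0x5F14
Completed: cp=U+5F14 (starts at byte 9)

Answer: U+003F U+03A7 U+2ED7 U+A727 U+5F14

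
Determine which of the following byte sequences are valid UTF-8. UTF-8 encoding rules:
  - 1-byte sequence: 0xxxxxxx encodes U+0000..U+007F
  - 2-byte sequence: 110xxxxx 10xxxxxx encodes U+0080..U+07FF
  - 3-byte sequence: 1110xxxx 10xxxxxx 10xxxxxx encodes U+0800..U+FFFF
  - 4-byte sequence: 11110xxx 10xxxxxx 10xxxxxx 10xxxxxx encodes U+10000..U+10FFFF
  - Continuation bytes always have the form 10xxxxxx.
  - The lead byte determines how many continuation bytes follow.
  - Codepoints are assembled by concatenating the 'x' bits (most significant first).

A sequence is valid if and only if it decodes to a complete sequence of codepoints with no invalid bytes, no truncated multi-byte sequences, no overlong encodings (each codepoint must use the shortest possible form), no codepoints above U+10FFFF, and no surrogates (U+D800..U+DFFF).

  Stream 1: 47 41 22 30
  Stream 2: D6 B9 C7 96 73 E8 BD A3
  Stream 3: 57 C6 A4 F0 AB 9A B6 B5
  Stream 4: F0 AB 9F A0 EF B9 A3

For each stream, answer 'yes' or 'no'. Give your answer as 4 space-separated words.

Answer: yes yes no yes

Derivation:
Stream 1: decodes cleanly. VALID
Stream 2: decodes cleanly. VALID
Stream 3: error at byte offset 7. INVALID
Stream 4: decodes cleanly. VALID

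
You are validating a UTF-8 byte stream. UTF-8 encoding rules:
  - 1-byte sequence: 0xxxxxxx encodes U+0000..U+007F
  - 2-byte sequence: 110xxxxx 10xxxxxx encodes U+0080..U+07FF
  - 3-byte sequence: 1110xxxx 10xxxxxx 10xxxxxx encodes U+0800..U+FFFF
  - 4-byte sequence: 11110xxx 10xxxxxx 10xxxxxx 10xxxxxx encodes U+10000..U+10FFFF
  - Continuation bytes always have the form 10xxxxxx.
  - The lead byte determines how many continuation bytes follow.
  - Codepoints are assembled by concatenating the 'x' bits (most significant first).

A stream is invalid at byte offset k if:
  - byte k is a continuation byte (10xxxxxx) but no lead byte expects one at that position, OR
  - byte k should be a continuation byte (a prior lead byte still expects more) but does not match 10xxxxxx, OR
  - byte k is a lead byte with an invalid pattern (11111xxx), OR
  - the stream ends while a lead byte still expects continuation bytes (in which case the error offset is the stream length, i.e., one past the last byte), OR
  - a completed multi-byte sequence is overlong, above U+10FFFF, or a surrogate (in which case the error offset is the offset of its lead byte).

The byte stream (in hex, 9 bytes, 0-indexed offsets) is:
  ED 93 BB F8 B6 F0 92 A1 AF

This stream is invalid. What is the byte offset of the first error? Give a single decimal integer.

Answer: 3

Derivation:
Byte[0]=ED: 3-byte lead, need 2 cont bytes. acc=0xD
Byte[1]=93: continuation. acc=(acc<<6)|0x13=0x353
Byte[2]=BB: continuation. acc=(acc<<6)|0x3B=0xD4FB
Completed: cp=U+D4FB (starts at byte 0)
Byte[3]=F8: INVALID lead byte (not 0xxx/110x/1110/11110)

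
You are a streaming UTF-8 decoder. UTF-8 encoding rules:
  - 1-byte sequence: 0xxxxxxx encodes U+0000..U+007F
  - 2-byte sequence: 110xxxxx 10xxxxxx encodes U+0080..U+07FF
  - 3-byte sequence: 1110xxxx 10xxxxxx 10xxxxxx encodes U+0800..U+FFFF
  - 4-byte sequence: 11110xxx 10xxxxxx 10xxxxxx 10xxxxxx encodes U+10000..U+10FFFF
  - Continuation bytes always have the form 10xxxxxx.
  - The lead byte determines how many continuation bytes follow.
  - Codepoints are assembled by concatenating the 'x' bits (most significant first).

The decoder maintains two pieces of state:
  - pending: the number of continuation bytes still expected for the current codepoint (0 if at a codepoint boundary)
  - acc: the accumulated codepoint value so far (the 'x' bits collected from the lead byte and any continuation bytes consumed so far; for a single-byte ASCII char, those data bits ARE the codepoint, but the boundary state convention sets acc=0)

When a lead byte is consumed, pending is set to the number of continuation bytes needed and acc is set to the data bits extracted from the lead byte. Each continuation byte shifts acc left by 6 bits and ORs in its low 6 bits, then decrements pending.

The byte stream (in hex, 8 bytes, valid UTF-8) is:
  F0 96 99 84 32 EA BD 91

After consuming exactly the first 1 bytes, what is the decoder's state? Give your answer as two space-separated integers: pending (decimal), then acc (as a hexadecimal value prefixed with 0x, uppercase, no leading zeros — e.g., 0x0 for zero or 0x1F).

Answer: 3 0x0

Derivation:
Byte[0]=F0: 4-byte lead. pending=3, acc=0x0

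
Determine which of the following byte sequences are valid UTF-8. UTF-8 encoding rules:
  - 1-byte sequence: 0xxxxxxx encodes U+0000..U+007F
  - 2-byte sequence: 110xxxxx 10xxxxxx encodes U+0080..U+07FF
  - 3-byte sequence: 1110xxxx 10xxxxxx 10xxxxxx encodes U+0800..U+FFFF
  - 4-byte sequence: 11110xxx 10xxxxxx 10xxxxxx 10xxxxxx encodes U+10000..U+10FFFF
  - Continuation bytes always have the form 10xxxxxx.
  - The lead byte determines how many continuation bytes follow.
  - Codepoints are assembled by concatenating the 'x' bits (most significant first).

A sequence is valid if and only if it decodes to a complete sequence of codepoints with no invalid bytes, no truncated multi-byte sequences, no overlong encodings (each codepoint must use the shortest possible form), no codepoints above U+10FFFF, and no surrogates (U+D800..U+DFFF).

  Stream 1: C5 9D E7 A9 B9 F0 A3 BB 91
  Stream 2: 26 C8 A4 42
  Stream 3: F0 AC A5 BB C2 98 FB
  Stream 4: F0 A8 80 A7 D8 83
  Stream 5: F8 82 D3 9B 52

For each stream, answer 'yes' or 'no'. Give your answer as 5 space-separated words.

Answer: yes yes no yes no

Derivation:
Stream 1: decodes cleanly. VALID
Stream 2: decodes cleanly. VALID
Stream 3: error at byte offset 6. INVALID
Stream 4: decodes cleanly. VALID
Stream 5: error at byte offset 0. INVALID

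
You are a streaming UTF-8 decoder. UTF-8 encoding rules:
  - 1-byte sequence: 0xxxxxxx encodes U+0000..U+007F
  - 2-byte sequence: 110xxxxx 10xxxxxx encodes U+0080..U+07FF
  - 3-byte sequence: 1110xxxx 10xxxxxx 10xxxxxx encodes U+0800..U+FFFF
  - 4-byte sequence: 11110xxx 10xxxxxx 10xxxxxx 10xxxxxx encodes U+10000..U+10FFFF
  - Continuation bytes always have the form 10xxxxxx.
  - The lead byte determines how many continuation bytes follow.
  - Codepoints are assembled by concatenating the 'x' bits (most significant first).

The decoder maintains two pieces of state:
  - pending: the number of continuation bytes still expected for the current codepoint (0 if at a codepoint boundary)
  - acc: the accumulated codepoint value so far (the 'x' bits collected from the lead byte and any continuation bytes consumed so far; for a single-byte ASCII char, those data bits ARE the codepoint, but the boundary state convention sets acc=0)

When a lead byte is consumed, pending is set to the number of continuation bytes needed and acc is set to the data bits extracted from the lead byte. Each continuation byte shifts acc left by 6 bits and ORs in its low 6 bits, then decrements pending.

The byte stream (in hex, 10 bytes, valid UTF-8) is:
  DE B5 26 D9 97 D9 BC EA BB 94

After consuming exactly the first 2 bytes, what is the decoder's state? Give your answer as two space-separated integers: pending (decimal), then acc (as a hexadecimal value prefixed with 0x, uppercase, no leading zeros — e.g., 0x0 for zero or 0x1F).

Answer: 0 0x7B5

Derivation:
Byte[0]=DE: 2-byte lead. pending=1, acc=0x1E
Byte[1]=B5: continuation. acc=(acc<<6)|0x35=0x7B5, pending=0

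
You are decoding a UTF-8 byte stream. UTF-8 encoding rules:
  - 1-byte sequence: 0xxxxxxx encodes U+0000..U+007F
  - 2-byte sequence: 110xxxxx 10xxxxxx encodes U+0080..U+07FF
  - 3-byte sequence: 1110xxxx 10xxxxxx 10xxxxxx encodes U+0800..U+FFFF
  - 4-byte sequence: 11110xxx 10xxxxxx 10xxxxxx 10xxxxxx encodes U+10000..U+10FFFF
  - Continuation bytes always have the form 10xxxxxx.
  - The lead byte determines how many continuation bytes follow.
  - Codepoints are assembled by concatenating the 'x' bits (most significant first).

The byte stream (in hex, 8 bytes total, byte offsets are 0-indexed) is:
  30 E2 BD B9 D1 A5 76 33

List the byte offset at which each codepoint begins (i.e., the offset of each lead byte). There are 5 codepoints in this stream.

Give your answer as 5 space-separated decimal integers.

Answer: 0 1 4 6 7

Derivation:
Byte[0]=30: 1-byte ASCII. cp=U+0030
Byte[1]=E2: 3-byte lead, need 2 cont bytes. acc=0x2
Byte[2]=BD: continuation. acc=(acc<<6)|0x3D=0xBD
Byte[3]=B9: continuation. acc=(acc<<6)|0x39=0x2F79
Completed: cp=U+2F79 (starts at byte 1)
Byte[4]=D1: 2-byte lead, need 1 cont bytes. acc=0x11
Byte[5]=A5: continuation. acc=(acc<<6)|0x25=0x465
Completed: cp=U+0465 (starts at byte 4)
Byte[6]=76: 1-byte ASCII. cp=U+0076
Byte[7]=33: 1-byte ASCII. cp=U+0033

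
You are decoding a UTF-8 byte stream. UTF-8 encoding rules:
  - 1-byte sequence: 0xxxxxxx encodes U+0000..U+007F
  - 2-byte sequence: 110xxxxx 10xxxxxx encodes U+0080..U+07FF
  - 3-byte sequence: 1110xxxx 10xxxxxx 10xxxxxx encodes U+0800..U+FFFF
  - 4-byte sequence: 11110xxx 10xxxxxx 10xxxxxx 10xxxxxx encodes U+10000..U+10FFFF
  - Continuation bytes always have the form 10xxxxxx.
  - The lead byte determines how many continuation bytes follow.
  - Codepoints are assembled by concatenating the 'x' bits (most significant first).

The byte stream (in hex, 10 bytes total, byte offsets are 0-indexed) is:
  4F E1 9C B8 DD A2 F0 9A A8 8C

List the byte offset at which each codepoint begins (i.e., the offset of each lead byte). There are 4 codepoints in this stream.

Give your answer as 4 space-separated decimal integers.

Answer: 0 1 4 6

Derivation:
Byte[0]=4F: 1-byte ASCII. cp=U+004F
Byte[1]=E1: 3-byte lead, need 2 cont bytes. acc=0x1
Byte[2]=9C: continuation. acc=(acc<<6)|0x1C=0x5C
Byte[3]=B8: continuation. acc=(acc<<6)|0x38=0x1738
Completed: cp=U+1738 (starts at byte 1)
Byte[4]=DD: 2-byte lead, need 1 cont bytes. acc=0x1D
Byte[5]=A2: continuation. acc=(acc<<6)|0x22=0x762
Completed: cp=U+0762 (starts at byte 4)
Byte[6]=F0: 4-byte lead, need 3 cont bytes. acc=0x0
Byte[7]=9A: continuation. acc=(acc<<6)|0x1A=0x1A
Byte[8]=A8: continuation. acc=(acc<<6)|0x28=0x6A8
Byte[9]=8C: continuation. acc=(acc<<6)|0x0C=0x1AA0C
Completed: cp=U+1AA0C (starts at byte 6)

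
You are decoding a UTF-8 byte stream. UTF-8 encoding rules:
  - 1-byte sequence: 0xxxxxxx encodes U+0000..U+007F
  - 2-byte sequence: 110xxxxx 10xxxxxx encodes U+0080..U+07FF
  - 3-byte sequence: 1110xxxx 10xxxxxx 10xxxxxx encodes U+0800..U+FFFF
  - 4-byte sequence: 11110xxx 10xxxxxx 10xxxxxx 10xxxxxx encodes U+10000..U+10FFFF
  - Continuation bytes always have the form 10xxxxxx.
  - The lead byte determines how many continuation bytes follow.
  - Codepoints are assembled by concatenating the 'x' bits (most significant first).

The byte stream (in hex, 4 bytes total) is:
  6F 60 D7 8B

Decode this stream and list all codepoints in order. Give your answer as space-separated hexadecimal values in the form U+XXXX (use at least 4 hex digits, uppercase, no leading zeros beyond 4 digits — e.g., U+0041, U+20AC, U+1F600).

Answer: U+006F U+0060 U+05CB

Derivation:
Byte[0]=6F: 1-byte ASCII. cp=U+006F
Byte[1]=60: 1-byte ASCII. cp=U+0060
Byte[2]=D7: 2-byte lead, need 1 cont bytes. acc=0x17
Byte[3]=8B: continuation. acc=(acc<<6)|0x0B=0x5CB
Completed: cp=U+05CB (starts at byte 2)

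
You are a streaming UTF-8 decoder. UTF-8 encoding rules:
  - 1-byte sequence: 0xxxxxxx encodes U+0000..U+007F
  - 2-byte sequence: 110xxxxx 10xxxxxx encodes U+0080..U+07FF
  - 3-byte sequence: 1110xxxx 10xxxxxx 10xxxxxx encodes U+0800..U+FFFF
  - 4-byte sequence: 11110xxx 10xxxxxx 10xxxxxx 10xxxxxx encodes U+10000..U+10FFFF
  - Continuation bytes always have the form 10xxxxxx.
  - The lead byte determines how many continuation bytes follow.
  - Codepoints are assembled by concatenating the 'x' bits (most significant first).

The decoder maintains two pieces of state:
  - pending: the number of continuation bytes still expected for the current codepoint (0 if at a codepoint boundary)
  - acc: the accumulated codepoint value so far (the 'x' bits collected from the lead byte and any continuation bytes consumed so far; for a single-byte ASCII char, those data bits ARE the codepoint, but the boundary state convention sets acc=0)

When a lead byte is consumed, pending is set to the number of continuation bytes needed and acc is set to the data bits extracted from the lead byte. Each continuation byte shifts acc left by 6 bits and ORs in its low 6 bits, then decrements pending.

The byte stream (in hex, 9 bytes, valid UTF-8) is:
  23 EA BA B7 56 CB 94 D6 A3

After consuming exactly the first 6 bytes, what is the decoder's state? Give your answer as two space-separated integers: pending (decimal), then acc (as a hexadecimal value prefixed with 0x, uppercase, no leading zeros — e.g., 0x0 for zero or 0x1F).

Byte[0]=23: 1-byte. pending=0, acc=0x0
Byte[1]=EA: 3-byte lead. pending=2, acc=0xA
Byte[2]=BA: continuation. acc=(acc<<6)|0x3A=0x2BA, pending=1
Byte[3]=B7: continuation. acc=(acc<<6)|0x37=0xAEB7, pending=0
Byte[4]=56: 1-byte. pending=0, acc=0x0
Byte[5]=CB: 2-byte lead. pending=1, acc=0xB

Answer: 1 0xB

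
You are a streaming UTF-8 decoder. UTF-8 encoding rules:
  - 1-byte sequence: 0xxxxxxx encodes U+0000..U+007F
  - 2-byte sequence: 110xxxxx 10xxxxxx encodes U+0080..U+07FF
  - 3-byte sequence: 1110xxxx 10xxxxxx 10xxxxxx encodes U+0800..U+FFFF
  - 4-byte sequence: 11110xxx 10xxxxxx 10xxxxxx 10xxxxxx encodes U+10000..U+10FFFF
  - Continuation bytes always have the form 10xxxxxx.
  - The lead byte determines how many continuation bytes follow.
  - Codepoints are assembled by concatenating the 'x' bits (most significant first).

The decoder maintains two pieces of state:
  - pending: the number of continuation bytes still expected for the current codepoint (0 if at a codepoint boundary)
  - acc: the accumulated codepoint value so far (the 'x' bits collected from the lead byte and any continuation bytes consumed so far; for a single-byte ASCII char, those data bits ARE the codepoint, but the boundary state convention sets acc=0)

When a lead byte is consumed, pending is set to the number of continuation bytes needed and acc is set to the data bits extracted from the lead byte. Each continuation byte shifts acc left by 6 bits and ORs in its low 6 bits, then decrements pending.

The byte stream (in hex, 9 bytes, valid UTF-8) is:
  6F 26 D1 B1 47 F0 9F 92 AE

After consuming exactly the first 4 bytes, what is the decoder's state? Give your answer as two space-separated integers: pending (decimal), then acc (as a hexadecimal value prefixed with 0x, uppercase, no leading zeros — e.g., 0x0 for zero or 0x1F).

Answer: 0 0x471

Derivation:
Byte[0]=6F: 1-byte. pending=0, acc=0x0
Byte[1]=26: 1-byte. pending=0, acc=0x0
Byte[2]=D1: 2-byte lead. pending=1, acc=0x11
Byte[3]=B1: continuation. acc=(acc<<6)|0x31=0x471, pending=0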